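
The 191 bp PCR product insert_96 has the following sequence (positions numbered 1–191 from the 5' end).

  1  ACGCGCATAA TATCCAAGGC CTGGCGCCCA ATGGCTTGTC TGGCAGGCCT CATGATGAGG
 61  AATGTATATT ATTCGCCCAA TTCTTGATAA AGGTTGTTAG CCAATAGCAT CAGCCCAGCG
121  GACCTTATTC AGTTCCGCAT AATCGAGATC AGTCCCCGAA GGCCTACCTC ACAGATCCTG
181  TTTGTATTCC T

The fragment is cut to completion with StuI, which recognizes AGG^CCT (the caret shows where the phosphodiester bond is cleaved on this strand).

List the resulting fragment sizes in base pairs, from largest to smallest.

115, 29, 28, 19 bp

StuI sites (AGGCCT) start at positions 17, 45, 160.
StuI cuts after base 3 of each site, so after positions 19, 47, 162.
Linear molecule, 3 cuts → 4 fragments:
  1–19 → 19 bp
  20–47 → 28 bp
  48–162 → 115 bp
  163–191 → 29 bp
Sorted largest to smallest: 115, 29, 28, 19 bp.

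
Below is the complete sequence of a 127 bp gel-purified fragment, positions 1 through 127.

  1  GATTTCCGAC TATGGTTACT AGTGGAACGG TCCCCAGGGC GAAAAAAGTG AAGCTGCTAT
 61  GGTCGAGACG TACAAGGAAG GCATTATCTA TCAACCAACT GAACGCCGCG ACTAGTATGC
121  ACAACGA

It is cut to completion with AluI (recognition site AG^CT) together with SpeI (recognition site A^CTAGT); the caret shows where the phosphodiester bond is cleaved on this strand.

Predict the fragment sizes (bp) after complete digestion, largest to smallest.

The AluI site (AGCT) starts at position 52.
AluI cuts after base 2 of each site, so after position 53.
SpeI sites (ACTAGT) start at positions 18, 111.
SpeI cuts after the first base of each site, so after positions 18, 111.
Combined cut positions: 18, 53, 111.
Linear molecule, 3 cuts → 4 fragments:
  1–18 → 18 bp
  19–53 → 35 bp
  54–111 → 58 bp
  112–127 → 16 bp
Sorted largest to smallest: 58, 35, 18, 16 bp.

58, 35, 18, 16 bp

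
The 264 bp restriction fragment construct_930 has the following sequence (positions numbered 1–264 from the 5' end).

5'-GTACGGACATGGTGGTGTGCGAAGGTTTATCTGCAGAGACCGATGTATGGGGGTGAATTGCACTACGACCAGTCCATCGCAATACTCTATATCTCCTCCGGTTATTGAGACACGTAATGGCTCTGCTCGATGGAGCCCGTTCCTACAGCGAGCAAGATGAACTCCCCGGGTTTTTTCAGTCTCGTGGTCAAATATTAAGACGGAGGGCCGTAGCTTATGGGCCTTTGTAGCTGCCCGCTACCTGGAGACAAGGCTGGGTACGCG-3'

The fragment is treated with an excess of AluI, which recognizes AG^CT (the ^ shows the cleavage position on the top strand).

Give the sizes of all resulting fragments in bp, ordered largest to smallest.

213, 34, 17 bp

AluI sites (AGCT) start at positions 212, 229.
AluI cuts after base 2 of each site, so after positions 213, 230.
Linear molecule, 2 cuts → 3 fragments:
  1–213 → 213 bp
  214–230 → 17 bp
  231–264 → 34 bp
Sorted largest to smallest: 213, 34, 17 bp.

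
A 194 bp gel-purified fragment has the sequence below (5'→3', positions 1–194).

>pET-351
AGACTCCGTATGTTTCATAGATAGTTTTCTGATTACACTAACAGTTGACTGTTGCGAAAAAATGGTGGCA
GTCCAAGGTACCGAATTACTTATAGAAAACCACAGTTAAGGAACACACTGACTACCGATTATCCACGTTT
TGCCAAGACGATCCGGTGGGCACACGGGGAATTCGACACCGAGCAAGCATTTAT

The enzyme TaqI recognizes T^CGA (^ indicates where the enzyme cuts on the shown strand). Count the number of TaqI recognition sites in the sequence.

TCGA occurs starting at position 173.
TaqI cuts at 1 site.

1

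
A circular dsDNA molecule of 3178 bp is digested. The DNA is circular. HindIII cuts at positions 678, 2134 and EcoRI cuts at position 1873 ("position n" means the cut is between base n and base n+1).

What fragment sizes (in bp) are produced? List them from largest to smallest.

1722, 1195, 261 bp

Combined cut positions (sorted): 678, 1873, 2134.
Circular molecule, 3 cuts → 3 fragments:
  1873 − 678 = 1195 bp
  2134 − 1873 = 261 bp
  wrap: 3178 − 2134 + 678 = 1722 bp
Sorted largest to smallest: 1722, 1195, 261 bp.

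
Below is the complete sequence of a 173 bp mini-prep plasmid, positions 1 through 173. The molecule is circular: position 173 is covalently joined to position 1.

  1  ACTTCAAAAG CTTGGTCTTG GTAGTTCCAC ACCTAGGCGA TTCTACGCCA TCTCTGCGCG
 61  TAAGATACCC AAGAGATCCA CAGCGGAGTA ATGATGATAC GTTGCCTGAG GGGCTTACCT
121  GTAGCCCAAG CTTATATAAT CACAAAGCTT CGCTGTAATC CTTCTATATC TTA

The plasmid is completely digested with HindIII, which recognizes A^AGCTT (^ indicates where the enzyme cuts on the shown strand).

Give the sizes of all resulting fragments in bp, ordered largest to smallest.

HindIII sites (AAGCTT) start at positions 8, 128, 145.
HindIII cuts after the first base of each site, so after positions 8, 128, 145.
Circular molecule, 3 cuts → 3 fragments:
  9–128 → 120 bp
  129–145 → 17 bp
  146–173 then 1–8 → 28 + 8 = 36 bp
Sorted largest to smallest: 120, 36, 17 bp.

120, 36, 17 bp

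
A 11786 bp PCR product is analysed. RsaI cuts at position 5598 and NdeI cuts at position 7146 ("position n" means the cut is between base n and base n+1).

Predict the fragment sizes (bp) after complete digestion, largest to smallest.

5598, 4640, 1548 bp

Combined cut positions (sorted): 5598, 7146.
Linear molecule, 2 cuts → 3 fragments:
  5598 − 0 = 5598 bp
  7146 − 5598 = 1548 bp
  11786 − 7146 = 4640 bp
Sorted largest to smallest: 5598, 4640, 1548 bp.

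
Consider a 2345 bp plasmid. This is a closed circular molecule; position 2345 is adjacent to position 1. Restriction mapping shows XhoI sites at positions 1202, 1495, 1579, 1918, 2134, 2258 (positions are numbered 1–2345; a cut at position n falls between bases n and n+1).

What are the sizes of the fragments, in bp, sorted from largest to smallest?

Circular molecule, 6 cuts → 6 fragments:
  1495 − 1202 = 293 bp
  1579 − 1495 = 84 bp
  1918 − 1579 = 339 bp
  2134 − 1918 = 216 bp
  2258 − 2134 = 124 bp
  wrap: 2345 − 2258 + 1202 = 1289 bp
Sorted largest to smallest: 1289, 339, 293, 216, 124, 84 bp.

1289, 339, 293, 216, 124, 84 bp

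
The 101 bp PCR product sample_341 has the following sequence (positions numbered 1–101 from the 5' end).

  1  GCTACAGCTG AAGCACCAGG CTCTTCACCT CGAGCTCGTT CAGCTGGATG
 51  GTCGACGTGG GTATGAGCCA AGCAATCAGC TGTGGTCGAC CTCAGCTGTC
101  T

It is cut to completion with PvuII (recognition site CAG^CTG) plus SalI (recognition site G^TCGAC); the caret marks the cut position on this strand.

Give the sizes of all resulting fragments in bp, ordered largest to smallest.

36, 28, 10, 8, 7, 6, 6 bp

PvuII sites (CAGCTG) start at positions 5, 41, 77, 93.
PvuII cuts after base 3 of each site, so after positions 7, 43, 79, 95.
SalI sites (GTCGAC) start at positions 51, 85.
SalI cuts after the first base of each site, so after positions 51, 85.
Combined cut positions: 7, 43, 51, 79, 85, 95.
Linear molecule, 6 cuts → 7 fragments:
  1–7 → 7 bp
  8–43 → 36 bp
  44–51 → 8 bp
  52–79 → 28 bp
  80–85 → 6 bp
  86–95 → 10 bp
  96–101 → 6 bp
Sorted largest to smallest: 36, 28, 10, 8, 7, 6, 6 bp.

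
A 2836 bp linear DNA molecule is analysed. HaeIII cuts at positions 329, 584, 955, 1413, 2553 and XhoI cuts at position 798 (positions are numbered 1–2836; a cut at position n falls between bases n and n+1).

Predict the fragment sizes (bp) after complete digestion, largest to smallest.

Combined cut positions (sorted): 329, 584, 798, 955, 1413, 2553.
Linear molecule, 6 cuts → 7 fragments:
  329 − 0 = 329 bp
  584 − 329 = 255 bp
  798 − 584 = 214 bp
  955 − 798 = 157 bp
  1413 − 955 = 458 bp
  2553 − 1413 = 1140 bp
  2836 − 2553 = 283 bp
Sorted largest to smallest: 1140, 458, 329, 283, 255, 214, 157 bp.

1140, 458, 329, 283, 255, 214, 157 bp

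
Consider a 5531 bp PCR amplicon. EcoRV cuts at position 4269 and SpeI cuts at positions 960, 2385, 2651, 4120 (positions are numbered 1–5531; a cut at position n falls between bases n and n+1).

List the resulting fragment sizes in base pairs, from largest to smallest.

Combined cut positions (sorted): 960, 2385, 2651, 4120, 4269.
Linear molecule, 5 cuts → 6 fragments:
  960 − 0 = 960 bp
  2385 − 960 = 1425 bp
  2651 − 2385 = 266 bp
  4120 − 2651 = 1469 bp
  4269 − 4120 = 149 bp
  5531 − 4269 = 1262 bp
Sorted largest to smallest: 1469, 1425, 1262, 960, 266, 149 bp.

1469, 1425, 1262, 960, 266, 149 bp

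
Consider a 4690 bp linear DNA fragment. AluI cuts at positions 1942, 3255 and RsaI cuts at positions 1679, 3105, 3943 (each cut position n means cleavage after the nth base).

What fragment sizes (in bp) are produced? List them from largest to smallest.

Combined cut positions (sorted): 1679, 1942, 3105, 3255, 3943.
Linear molecule, 5 cuts → 6 fragments:
  1679 − 0 = 1679 bp
  1942 − 1679 = 263 bp
  3105 − 1942 = 1163 bp
  3255 − 3105 = 150 bp
  3943 − 3255 = 688 bp
  4690 − 3943 = 747 bp
Sorted largest to smallest: 1679, 1163, 747, 688, 263, 150 bp.

1679, 1163, 747, 688, 263, 150 bp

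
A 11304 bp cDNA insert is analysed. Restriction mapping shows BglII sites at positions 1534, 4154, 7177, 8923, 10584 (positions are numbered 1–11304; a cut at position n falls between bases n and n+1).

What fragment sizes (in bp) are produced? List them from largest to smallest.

3023, 2620, 1746, 1661, 1534, 720 bp

Linear molecule, 5 cuts → 6 fragments:
  1534 − 0 = 1534 bp
  4154 − 1534 = 2620 bp
  7177 − 4154 = 3023 bp
  8923 − 7177 = 1746 bp
  10584 − 8923 = 1661 bp
  11304 − 10584 = 720 bp
Sorted largest to smallest: 3023, 2620, 1746, 1661, 1534, 720 bp.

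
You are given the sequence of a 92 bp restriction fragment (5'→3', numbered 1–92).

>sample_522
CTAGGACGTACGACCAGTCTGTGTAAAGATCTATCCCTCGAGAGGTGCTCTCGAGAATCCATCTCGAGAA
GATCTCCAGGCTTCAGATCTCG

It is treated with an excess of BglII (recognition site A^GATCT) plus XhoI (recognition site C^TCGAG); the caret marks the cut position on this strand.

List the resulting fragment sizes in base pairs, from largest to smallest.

BglII sites (AGATCT) start at positions 27, 70, 85.
BglII cuts after the first base of each site, so after positions 27, 70, 85.
XhoI sites (CTCGAG) start at positions 37, 50, 63.
XhoI cuts after the first base of each site, so after positions 37, 50, 63.
Combined cut positions: 27, 37, 50, 63, 70, 85.
Linear molecule, 6 cuts → 7 fragments:
  1–27 → 27 bp
  28–37 → 10 bp
  38–50 → 13 bp
  51–63 → 13 bp
  64–70 → 7 bp
  71–85 → 15 bp
  86–92 → 7 bp
Sorted largest to smallest: 27, 15, 13, 13, 10, 7, 7 bp.

27, 15, 13, 13, 10, 7, 7 bp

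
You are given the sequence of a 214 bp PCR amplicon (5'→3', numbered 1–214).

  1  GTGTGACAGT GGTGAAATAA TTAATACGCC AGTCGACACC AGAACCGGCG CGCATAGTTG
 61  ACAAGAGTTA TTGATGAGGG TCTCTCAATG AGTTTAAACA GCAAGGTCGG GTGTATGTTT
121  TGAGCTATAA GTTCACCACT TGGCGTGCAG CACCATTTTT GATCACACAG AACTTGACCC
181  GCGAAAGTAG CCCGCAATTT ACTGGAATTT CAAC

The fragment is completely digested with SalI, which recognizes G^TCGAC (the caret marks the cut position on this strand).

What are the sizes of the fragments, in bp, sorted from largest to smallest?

182, 32 bp

The SalI site (GTCGAC) starts at position 32.
SalI cuts after the first base of each site, so after position 32.
Linear molecule, 1 cut → 2 fragments:
  1–32 → 32 bp
  33–214 → 182 bp
Sorted largest to smallest: 182, 32 bp.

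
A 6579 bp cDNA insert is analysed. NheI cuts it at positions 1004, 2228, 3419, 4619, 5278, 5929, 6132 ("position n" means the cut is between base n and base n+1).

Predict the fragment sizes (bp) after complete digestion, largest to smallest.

1224, 1200, 1191, 1004, 659, 651, 447, 203 bp

Linear molecule, 7 cuts → 8 fragments:
  1004 − 0 = 1004 bp
  2228 − 1004 = 1224 bp
  3419 − 2228 = 1191 bp
  4619 − 3419 = 1200 bp
  5278 − 4619 = 659 bp
  5929 − 5278 = 651 bp
  6132 − 5929 = 203 bp
  6579 − 6132 = 447 bp
Sorted largest to smallest: 1224, 1200, 1191, 1004, 659, 651, 447, 203 bp.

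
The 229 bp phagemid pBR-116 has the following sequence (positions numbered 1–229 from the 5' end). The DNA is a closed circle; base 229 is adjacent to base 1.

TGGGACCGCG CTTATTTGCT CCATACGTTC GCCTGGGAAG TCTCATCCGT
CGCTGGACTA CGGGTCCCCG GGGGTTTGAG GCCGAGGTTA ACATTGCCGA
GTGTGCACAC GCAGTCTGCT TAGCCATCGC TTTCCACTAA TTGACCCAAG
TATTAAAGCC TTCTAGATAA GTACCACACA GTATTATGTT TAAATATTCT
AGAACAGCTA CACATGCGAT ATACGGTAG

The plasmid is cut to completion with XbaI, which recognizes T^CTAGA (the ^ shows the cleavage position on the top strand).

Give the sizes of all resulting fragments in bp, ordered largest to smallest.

193, 36 bp

XbaI sites (TCTAGA) start at positions 162, 198.
XbaI cuts after the first base of each site, so after positions 162, 198.
Circular molecule, 2 cuts → 2 fragments:
  163–198 → 36 bp
  199–229 then 1–162 → 31 + 162 = 193 bp
Sorted largest to smallest: 193, 36 bp.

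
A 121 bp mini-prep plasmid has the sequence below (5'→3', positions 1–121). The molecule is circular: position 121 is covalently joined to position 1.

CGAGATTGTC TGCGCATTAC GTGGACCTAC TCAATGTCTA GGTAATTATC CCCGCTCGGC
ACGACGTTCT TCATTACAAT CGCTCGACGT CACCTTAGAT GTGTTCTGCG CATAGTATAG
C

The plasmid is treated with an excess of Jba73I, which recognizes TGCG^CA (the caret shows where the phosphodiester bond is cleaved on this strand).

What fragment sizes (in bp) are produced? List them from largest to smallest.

96, 25 bp

Jba73I sites (TGCGCA) start at positions 11, 107.
Jba73I cuts after base 4 of each site, so after positions 14, 110.
Circular molecule, 2 cuts → 2 fragments:
  15–110 → 96 bp
  111–121 then 1–14 → 11 + 14 = 25 bp
Sorted largest to smallest: 96, 25 bp.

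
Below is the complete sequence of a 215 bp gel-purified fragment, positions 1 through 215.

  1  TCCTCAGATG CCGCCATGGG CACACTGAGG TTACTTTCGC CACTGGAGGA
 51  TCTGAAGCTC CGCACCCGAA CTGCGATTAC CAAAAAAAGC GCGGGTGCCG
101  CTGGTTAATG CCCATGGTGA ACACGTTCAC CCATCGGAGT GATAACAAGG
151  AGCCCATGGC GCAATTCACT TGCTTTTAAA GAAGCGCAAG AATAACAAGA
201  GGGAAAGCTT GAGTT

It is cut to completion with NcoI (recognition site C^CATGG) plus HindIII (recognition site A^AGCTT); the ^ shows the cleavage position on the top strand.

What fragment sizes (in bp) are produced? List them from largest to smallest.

98, 51, 42, 14, 10 bp

NcoI sites (CCATGG) start at positions 14, 112, 154.
NcoI cuts after the first base of each site, so after positions 14, 112, 154.
The HindIII site (AAGCTT) starts at position 205.
HindIII cuts after the first base of each site, so after position 205.
Combined cut positions: 14, 112, 154, 205.
Linear molecule, 4 cuts → 5 fragments:
  1–14 → 14 bp
  15–112 → 98 bp
  113–154 → 42 bp
  155–205 → 51 bp
  206–215 → 10 bp
Sorted largest to smallest: 98, 51, 42, 14, 10 bp.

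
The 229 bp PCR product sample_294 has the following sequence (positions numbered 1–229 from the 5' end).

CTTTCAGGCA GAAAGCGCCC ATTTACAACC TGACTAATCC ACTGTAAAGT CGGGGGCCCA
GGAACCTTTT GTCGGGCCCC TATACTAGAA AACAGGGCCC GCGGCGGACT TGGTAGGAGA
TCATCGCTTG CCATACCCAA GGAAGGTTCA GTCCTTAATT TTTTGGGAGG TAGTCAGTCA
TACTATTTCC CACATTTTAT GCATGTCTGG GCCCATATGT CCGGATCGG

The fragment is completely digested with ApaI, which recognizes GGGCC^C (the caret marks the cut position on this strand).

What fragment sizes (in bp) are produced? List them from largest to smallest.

114, 58, 21, 20, 16 bp

ApaI sites (GGGCCC) start at positions 54, 74, 95, 209.
ApaI cuts after base 5 of each site (before the last base), so after positions 58, 78, 99, 213.
Linear molecule, 4 cuts → 5 fragments:
  1–58 → 58 bp
  59–78 → 20 bp
  79–99 → 21 bp
  100–213 → 114 bp
  214–229 → 16 bp
Sorted largest to smallest: 114, 58, 21, 20, 16 bp.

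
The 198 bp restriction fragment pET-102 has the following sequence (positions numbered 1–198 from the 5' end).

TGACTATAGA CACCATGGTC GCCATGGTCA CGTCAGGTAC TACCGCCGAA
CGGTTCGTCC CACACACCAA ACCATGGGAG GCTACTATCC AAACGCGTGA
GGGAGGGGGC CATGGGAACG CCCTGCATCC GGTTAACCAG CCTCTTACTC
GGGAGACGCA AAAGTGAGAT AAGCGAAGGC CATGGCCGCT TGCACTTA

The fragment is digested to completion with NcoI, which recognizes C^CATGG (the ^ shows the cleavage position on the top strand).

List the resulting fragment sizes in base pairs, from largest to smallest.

70, 50, 38, 18, 13, 9 bp

NcoI sites (CCATGG) start at positions 13, 22, 72, 110, 180.
NcoI cuts after the first base of each site, so after positions 13, 22, 72, 110, 180.
Linear molecule, 5 cuts → 6 fragments:
  1–13 → 13 bp
  14–22 → 9 bp
  23–72 → 50 bp
  73–110 → 38 bp
  111–180 → 70 bp
  181–198 → 18 bp
Sorted largest to smallest: 70, 50, 38, 18, 13, 9 bp.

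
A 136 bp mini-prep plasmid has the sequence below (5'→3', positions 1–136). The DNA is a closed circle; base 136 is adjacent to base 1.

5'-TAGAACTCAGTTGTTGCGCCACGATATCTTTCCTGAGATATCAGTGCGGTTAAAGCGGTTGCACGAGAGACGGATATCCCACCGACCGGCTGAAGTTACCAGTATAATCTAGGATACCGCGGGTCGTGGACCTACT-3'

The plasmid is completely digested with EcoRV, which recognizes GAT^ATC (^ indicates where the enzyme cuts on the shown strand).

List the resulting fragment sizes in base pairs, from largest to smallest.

EcoRV sites (GATATC) start at positions 23, 37, 73.
EcoRV cuts after base 3 of each site, so after positions 25, 39, 75.
Circular molecule, 3 cuts → 3 fragments:
  26–39 → 14 bp
  40–75 → 36 bp
  76–136 then 1–25 → 61 + 25 = 86 bp
Sorted largest to smallest: 86, 36, 14 bp.

86, 36, 14 bp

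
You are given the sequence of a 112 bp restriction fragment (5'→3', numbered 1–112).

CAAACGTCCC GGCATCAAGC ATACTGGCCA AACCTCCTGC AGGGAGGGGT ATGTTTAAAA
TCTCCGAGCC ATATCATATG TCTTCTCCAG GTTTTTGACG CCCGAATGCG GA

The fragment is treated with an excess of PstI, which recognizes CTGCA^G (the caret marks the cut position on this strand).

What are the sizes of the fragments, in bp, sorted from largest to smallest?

71, 41 bp

The PstI site (CTGCAG) starts at position 37.
PstI cuts after base 5 of each site (before the last base), so after position 41.
Linear molecule, 1 cut → 2 fragments:
  1–41 → 41 bp
  42–112 → 71 bp
Sorted largest to smallest: 71, 41 bp.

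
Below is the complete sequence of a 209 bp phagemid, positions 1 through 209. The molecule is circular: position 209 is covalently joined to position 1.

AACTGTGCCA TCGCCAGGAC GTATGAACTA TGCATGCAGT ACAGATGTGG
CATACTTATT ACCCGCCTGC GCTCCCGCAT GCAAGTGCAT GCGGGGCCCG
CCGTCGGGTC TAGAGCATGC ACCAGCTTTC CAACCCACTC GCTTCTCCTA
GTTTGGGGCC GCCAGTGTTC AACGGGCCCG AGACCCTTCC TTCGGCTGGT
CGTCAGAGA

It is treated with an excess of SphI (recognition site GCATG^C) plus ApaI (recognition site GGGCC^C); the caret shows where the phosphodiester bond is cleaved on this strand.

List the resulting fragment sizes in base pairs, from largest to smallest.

SphI sites (GCATGC) start at positions 32, 77, 87, 115.
SphI cuts after base 5 of each site (before the last base), so after positions 36, 81, 91, 119.
ApaI sites (GGGCCC) start at positions 94, 174.
ApaI cuts after base 5 of each site (before the last base), so after positions 98, 178.
Combined cut positions: 36, 81, 91, 98, 119, 178.
Circular molecule, 6 cuts → 6 fragments:
  37–81 → 45 bp
  82–91 → 10 bp
  92–98 → 7 bp
  99–119 → 21 bp
  120–178 → 59 bp
  179–209 then 1–36 → 31 + 36 = 67 bp
Sorted largest to smallest: 67, 59, 45, 21, 10, 7 bp.

67, 59, 45, 21, 10, 7 bp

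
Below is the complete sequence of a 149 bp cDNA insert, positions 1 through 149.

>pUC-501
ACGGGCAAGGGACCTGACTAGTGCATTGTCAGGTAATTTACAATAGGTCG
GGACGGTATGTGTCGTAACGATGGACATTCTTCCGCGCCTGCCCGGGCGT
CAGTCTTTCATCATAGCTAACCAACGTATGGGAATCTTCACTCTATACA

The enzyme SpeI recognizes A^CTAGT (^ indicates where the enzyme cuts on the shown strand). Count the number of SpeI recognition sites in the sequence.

1

ACTAGT occurs starting at position 17.
SpeI cuts at 1 site.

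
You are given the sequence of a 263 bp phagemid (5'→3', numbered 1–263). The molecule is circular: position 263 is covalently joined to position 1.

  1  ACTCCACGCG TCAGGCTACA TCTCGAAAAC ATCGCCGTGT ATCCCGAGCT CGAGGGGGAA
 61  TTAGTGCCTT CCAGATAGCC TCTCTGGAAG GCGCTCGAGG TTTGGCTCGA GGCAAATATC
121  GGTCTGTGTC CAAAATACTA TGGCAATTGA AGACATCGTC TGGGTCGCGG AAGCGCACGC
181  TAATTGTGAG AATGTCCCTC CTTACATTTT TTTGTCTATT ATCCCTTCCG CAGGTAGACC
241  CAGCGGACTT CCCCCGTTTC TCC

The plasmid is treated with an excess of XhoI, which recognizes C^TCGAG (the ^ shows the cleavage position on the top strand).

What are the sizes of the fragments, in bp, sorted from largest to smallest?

XhoI sites (CTCGAG) start at positions 49, 94, 106.
XhoI cuts after the first base of each site, so after positions 49, 94, 106.
Circular molecule, 3 cuts → 3 fragments:
  50–94 → 45 bp
  95–106 → 12 bp
  107–263 then 1–49 → 157 + 49 = 206 bp
Sorted largest to smallest: 206, 45, 12 bp.

206, 45, 12 bp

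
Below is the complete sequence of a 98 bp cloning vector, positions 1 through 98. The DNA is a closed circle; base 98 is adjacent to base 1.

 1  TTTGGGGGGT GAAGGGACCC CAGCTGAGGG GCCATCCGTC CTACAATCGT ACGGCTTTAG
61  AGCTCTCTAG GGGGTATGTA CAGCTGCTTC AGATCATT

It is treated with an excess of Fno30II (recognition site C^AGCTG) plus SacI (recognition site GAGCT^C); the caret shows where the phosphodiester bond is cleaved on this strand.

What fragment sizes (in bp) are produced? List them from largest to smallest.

43, 38, 17 bp

Fno30II sites (CAGCTG) start at positions 21, 81.
Fno30II cuts after the first base of each site, so after positions 21, 81.
The SacI site (GAGCTC) starts at position 60.
SacI cuts after base 5 of each site (before the last base), so after position 64.
Combined cut positions: 21, 64, 81.
Circular molecule, 3 cuts → 3 fragments:
  22–64 → 43 bp
  65–81 → 17 bp
  82–98 then 1–21 → 17 + 21 = 38 bp
Sorted largest to smallest: 43, 38, 17 bp.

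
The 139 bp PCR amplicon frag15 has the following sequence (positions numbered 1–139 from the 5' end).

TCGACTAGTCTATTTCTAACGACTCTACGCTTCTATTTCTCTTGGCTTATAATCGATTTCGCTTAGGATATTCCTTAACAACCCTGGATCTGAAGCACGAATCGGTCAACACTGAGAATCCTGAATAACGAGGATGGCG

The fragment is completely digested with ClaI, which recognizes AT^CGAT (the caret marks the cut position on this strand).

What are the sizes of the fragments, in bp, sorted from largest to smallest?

86, 53 bp

The ClaI site (ATCGAT) starts at position 52.
ClaI cuts after base 2 of each site, so after position 53.
Linear molecule, 1 cut → 2 fragments:
  1–53 → 53 bp
  54–139 → 86 bp
Sorted largest to smallest: 86, 53 bp.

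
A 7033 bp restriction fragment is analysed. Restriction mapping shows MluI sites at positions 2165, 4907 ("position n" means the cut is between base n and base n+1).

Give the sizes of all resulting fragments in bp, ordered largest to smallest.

Linear molecule, 2 cuts → 3 fragments:
  2165 − 0 = 2165 bp
  4907 − 2165 = 2742 bp
  7033 − 4907 = 2126 bp
Sorted largest to smallest: 2742, 2165, 2126 bp.

2742, 2165, 2126 bp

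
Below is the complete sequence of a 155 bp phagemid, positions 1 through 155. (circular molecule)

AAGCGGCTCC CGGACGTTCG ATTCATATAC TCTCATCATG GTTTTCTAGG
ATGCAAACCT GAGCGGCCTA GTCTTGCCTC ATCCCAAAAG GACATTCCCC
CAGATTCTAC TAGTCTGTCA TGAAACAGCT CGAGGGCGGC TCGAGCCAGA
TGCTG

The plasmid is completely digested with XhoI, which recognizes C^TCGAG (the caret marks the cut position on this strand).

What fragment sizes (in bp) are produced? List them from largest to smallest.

XhoI sites (CTCGAG) start at positions 129, 140.
XhoI cuts after the first base of each site, so after positions 129, 140.
Circular molecule, 2 cuts → 2 fragments:
  130–140 → 11 bp
  141–155 then 1–129 → 15 + 129 = 144 bp
Sorted largest to smallest: 144, 11 bp.

144, 11 bp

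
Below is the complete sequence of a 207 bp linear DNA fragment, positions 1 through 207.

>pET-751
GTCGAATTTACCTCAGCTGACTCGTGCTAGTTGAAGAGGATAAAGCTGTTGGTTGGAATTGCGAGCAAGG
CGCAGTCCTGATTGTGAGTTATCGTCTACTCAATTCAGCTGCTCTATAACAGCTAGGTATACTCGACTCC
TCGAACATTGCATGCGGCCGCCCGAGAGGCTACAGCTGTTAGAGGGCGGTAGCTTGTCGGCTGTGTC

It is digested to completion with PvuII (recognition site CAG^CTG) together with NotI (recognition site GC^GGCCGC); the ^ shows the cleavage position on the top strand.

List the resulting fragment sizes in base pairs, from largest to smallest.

PvuII sites (CAGCTG) start at positions 14, 106, 173.
PvuII cuts after base 3 of each site, so after positions 16, 108, 175.
The NotI site (GCGGCCGC) starts at position 154.
NotI cuts after base 2 of each site, so after position 155.
Combined cut positions: 16, 108, 155, 175.
Linear molecule, 4 cuts → 5 fragments:
  1–16 → 16 bp
  17–108 → 92 bp
  109–155 → 47 bp
  156–175 → 20 bp
  176–207 → 32 bp
Sorted largest to smallest: 92, 47, 32, 20, 16 bp.

92, 47, 32, 20, 16 bp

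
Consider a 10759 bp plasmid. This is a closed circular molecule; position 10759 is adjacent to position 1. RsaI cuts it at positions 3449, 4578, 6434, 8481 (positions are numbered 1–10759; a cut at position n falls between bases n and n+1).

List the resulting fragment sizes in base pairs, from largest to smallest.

Circular molecule, 4 cuts → 4 fragments:
  4578 − 3449 = 1129 bp
  6434 − 4578 = 1856 bp
  8481 − 6434 = 2047 bp
  wrap: 10759 − 8481 + 3449 = 5727 bp
Sorted largest to smallest: 5727, 2047, 1856, 1129 bp.

5727, 2047, 1856, 1129 bp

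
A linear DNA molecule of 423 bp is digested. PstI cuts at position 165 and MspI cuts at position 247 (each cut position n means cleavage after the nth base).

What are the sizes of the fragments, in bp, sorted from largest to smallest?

Combined cut positions (sorted): 165, 247.
Linear molecule, 2 cuts → 3 fragments:
  165 − 0 = 165 bp
  247 − 165 = 82 bp
  423 − 247 = 176 bp
Sorted largest to smallest: 176, 165, 82 bp.

176, 165, 82 bp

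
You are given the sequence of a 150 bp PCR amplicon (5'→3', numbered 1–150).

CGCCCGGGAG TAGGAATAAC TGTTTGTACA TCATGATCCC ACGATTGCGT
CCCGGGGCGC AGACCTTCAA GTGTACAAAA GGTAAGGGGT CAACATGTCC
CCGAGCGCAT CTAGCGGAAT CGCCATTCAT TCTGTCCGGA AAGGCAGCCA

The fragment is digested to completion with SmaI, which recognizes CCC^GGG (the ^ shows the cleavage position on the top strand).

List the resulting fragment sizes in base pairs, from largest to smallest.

SmaI sites (CCCGGG) start at positions 3, 51.
SmaI cuts after base 3 of each site, so after positions 5, 53.
Linear molecule, 2 cuts → 3 fragments:
  1–5 → 5 bp
  6–53 → 48 bp
  54–150 → 97 bp
Sorted largest to smallest: 97, 48, 5 bp.

97, 48, 5 bp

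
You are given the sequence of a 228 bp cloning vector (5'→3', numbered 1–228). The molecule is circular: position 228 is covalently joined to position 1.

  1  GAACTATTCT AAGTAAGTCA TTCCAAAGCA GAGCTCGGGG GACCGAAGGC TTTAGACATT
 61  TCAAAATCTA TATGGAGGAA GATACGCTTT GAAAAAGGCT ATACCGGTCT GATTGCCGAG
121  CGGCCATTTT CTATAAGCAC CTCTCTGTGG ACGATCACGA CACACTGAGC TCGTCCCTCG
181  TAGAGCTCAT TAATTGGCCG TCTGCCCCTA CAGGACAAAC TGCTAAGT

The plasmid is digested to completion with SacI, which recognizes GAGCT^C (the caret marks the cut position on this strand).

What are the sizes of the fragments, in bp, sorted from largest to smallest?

136, 76, 16 bp

SacI sites (GAGCTC) start at positions 31, 167, 183.
SacI cuts after base 5 of each site (before the last base), so after positions 35, 171, 187.
Circular molecule, 3 cuts → 3 fragments:
  36–171 → 136 bp
  172–187 → 16 bp
  188–228 then 1–35 → 41 + 35 = 76 bp
Sorted largest to smallest: 136, 76, 16 bp.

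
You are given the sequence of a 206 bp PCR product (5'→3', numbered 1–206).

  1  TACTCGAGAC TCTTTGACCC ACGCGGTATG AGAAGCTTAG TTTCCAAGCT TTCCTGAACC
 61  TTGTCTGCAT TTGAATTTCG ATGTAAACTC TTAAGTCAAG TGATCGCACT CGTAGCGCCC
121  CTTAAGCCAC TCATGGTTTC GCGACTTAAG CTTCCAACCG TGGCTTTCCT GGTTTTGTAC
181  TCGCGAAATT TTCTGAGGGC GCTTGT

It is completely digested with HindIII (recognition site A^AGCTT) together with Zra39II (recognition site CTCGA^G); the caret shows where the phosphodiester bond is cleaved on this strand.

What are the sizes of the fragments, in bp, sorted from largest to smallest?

102, 58, 26, 13, 7 bp

HindIII sites (AAGCTT) start at positions 33, 46, 148.
HindIII cuts after the first base of each site, so after positions 33, 46, 148.
The Zra39II site (CTCGAG) starts at position 3.
Zra39II cuts after base 5 of each site (before the last base), so after position 7.
Combined cut positions: 7, 33, 46, 148.
Linear molecule, 4 cuts → 5 fragments:
  1–7 → 7 bp
  8–33 → 26 bp
  34–46 → 13 bp
  47–148 → 102 bp
  149–206 → 58 bp
Sorted largest to smallest: 102, 58, 26, 13, 7 bp.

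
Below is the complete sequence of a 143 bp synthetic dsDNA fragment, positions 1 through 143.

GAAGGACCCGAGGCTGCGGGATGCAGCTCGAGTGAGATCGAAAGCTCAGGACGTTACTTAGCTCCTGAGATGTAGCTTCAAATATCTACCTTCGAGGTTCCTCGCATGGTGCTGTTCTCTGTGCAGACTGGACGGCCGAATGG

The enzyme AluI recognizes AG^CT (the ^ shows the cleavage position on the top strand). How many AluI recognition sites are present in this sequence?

AGCT occurs starting at positions 25, 43, 60, 74.
AluI cuts at 4 sites.

4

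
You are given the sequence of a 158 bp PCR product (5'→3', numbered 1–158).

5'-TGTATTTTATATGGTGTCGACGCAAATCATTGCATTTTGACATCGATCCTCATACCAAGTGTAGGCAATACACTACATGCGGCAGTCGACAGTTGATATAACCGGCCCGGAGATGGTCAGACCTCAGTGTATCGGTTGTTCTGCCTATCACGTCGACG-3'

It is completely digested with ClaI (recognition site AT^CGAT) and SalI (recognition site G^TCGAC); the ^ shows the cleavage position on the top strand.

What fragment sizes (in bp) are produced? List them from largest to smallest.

67, 42, 27, 16, 6 bp

The ClaI site (ATCGAT) starts at position 42.
ClaI cuts after base 2 of each site, so after position 43.
SalI sites (GTCGAC) start at positions 16, 85, 152.
SalI cuts after the first base of each site, so after positions 16, 85, 152.
Combined cut positions: 16, 43, 85, 152.
Linear molecule, 4 cuts → 5 fragments:
  1–16 → 16 bp
  17–43 → 27 bp
  44–85 → 42 bp
  86–152 → 67 bp
  153–158 → 6 bp
Sorted largest to smallest: 67, 42, 27, 16, 6 bp.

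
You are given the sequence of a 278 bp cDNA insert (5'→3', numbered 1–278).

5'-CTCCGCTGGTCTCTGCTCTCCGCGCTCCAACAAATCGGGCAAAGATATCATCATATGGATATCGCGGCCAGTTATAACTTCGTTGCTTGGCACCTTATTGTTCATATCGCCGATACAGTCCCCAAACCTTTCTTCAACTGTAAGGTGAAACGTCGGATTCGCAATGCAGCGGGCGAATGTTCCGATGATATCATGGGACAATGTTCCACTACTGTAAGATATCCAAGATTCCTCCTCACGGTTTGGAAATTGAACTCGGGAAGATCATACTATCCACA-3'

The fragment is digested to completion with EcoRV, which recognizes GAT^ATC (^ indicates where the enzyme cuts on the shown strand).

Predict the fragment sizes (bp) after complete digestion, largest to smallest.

EcoRV sites (GATATC) start at positions 44, 58, 187, 218.
EcoRV cuts after base 3 of each site, so after positions 46, 60, 189, 220.
Linear molecule, 4 cuts → 5 fragments:
  1–46 → 46 bp
  47–60 → 14 bp
  61–189 → 129 bp
  190–220 → 31 bp
  221–278 → 58 bp
Sorted largest to smallest: 129, 58, 46, 31, 14 bp.

129, 58, 46, 31, 14 bp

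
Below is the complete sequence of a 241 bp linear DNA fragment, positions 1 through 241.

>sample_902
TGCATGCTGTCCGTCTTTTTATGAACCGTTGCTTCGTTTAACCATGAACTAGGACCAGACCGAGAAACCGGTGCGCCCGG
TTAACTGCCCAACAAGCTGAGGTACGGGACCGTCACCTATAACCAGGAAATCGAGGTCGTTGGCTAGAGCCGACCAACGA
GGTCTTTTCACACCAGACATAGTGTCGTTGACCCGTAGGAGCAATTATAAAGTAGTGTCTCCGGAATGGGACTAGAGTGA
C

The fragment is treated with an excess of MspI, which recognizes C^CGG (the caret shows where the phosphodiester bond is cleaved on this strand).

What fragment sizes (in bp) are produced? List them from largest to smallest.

144, 68, 20, 9 bp

MspI sites (CCGG) start at positions 68, 77, 221.
MspI cuts after the first base of each site, so after positions 68, 77, 221.
Linear molecule, 3 cuts → 4 fragments:
  1–68 → 68 bp
  69–77 → 9 bp
  78–221 → 144 bp
  222–241 → 20 bp
Sorted largest to smallest: 144, 68, 20, 9 bp.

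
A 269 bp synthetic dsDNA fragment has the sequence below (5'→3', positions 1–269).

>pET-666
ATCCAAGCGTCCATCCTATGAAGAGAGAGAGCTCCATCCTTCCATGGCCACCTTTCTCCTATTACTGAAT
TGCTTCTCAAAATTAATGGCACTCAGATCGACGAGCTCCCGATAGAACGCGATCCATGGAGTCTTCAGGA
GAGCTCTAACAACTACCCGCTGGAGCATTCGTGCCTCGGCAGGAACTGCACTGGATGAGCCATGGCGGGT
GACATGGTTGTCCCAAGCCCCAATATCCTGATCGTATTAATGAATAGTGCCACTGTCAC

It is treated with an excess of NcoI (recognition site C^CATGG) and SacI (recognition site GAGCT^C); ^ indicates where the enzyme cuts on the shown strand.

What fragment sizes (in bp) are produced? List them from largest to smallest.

NcoI sites (CCATGG) start at positions 42, 124, 200.
NcoI cuts after the first base of each site, so after positions 42, 124, 200.
SacI sites (GAGCTC) start at positions 29, 103, 141.
SacI cuts after base 5 of each site (before the last base), so after positions 33, 107, 145.
Combined cut positions: 33, 42, 107, 124, 145, 200.
Linear molecule, 6 cuts → 7 fragments:
  1–33 → 33 bp
  34–42 → 9 bp
  43–107 → 65 bp
  108–124 → 17 bp
  125–145 → 21 bp
  146–200 → 55 bp
  201–269 → 69 bp
Sorted largest to smallest: 69, 65, 55, 33, 21, 17, 9 bp.

69, 65, 55, 33, 21, 17, 9 bp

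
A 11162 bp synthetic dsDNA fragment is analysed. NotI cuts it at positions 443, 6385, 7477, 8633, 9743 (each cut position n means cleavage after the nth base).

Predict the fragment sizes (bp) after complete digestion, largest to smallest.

5942, 1419, 1156, 1110, 1092, 443 bp

Linear molecule, 5 cuts → 6 fragments:
  443 − 0 = 443 bp
  6385 − 443 = 5942 bp
  7477 − 6385 = 1092 bp
  8633 − 7477 = 1156 bp
  9743 − 8633 = 1110 bp
  11162 − 9743 = 1419 bp
Sorted largest to smallest: 5942, 1419, 1156, 1110, 1092, 443 bp.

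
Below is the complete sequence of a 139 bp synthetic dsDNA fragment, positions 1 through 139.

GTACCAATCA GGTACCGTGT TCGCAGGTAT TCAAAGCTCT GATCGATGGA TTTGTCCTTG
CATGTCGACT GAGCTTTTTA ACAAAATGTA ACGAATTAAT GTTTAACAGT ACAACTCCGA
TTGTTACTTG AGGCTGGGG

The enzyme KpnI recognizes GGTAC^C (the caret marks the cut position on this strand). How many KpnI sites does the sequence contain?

GGTACC occurs starting at position 11.
KpnI cuts at 1 site.

1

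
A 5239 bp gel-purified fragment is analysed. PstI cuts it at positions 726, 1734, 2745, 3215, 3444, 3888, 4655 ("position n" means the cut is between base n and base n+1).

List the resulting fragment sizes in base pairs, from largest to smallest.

1011, 1008, 767, 726, 584, 470, 444, 229 bp

Linear molecule, 7 cuts → 8 fragments:
  726 − 0 = 726 bp
  1734 − 726 = 1008 bp
  2745 − 1734 = 1011 bp
  3215 − 2745 = 470 bp
  3444 − 3215 = 229 bp
  3888 − 3444 = 444 bp
  4655 − 3888 = 767 bp
  5239 − 4655 = 584 bp
Sorted largest to smallest: 1011, 1008, 767, 726, 584, 470, 444, 229 bp.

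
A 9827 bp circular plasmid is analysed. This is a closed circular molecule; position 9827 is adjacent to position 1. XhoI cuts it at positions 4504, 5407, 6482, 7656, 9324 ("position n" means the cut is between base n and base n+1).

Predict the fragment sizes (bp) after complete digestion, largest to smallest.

5007, 1668, 1174, 1075, 903 bp

Circular molecule, 5 cuts → 5 fragments:
  5407 − 4504 = 903 bp
  6482 − 5407 = 1075 bp
  7656 − 6482 = 1174 bp
  9324 − 7656 = 1668 bp
  wrap: 9827 − 9324 + 4504 = 5007 bp
Sorted largest to smallest: 5007, 1668, 1174, 1075, 903 bp.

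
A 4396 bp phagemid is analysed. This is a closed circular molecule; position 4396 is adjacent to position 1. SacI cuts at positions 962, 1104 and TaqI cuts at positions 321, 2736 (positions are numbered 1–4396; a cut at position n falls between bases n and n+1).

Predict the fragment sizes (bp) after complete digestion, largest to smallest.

Combined cut positions (sorted): 321, 962, 1104, 2736.
Circular molecule, 4 cuts → 4 fragments:
  962 − 321 = 641 bp
  1104 − 962 = 142 bp
  2736 − 1104 = 1632 bp
  wrap: 4396 − 2736 + 321 = 1981 bp
Sorted largest to smallest: 1981, 1632, 641, 142 bp.

1981, 1632, 641, 142 bp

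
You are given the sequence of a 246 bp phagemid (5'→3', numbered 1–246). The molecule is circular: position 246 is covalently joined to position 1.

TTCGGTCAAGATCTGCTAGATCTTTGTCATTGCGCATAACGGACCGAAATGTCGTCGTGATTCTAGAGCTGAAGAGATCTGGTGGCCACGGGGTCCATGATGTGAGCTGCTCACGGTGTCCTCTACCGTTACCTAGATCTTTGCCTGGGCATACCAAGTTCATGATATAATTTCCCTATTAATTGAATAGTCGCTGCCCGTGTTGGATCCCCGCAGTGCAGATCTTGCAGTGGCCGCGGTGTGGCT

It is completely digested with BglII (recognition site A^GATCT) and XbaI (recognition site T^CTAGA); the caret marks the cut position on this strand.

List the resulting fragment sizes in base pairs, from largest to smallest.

BglII sites (AGATCT) start at positions 9, 18, 75, 135, 220.
BglII cuts after the first base of each site, so after positions 9, 18, 75, 135, 220.
The XbaI site (TCTAGA) starts at position 62.
XbaI cuts after the first base of each site, so after position 62.
Combined cut positions: 9, 18, 62, 75, 135, 220.
Circular molecule, 6 cuts → 6 fragments:
  10–18 → 9 bp
  19–62 → 44 bp
  63–75 → 13 bp
  76–135 → 60 bp
  136–220 → 85 bp
  221–246 then 1–9 → 26 + 9 = 35 bp
Sorted largest to smallest: 85, 60, 44, 35, 13, 9 bp.

85, 60, 44, 35, 13, 9 bp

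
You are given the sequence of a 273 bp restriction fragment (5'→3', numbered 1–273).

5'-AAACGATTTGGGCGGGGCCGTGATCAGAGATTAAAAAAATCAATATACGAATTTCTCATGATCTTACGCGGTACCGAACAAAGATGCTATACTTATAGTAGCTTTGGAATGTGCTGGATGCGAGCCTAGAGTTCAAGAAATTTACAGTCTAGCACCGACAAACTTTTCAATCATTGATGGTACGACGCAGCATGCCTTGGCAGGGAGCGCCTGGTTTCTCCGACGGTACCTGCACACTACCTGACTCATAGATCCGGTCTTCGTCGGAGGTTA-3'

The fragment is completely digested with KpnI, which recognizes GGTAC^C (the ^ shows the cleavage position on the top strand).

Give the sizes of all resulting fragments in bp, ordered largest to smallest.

KpnI sites (GGTACC) start at positions 70, 225.
KpnI cuts after base 5 of each site (before the last base), so after positions 74, 229.
Linear molecule, 2 cuts → 3 fragments:
  1–74 → 74 bp
  75–229 → 155 bp
  230–273 → 44 bp
Sorted largest to smallest: 155, 74, 44 bp.

155, 74, 44 bp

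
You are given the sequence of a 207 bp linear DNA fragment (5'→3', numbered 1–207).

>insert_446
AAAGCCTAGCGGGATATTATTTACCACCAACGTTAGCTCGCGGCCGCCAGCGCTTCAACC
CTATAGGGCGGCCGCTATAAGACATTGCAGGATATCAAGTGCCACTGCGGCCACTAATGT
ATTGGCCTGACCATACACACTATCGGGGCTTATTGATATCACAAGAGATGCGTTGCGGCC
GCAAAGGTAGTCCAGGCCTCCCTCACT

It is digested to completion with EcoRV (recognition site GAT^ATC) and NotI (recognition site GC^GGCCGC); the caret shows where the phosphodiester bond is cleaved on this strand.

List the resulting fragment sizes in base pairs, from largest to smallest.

64, 41, 31, 28, 24, 19 bp

EcoRV sites (GATATC) start at positions 91, 155.
EcoRV cuts after base 3 of each site, so after positions 93, 157.
NotI sites (GCGGCCGC) start at positions 40, 68, 175.
NotI cuts after base 2 of each site, so after positions 41, 69, 176.
Combined cut positions: 41, 69, 93, 157, 176.
Linear molecule, 5 cuts → 6 fragments:
  1–41 → 41 bp
  42–69 → 28 bp
  70–93 → 24 bp
  94–157 → 64 bp
  158–176 → 19 bp
  177–207 → 31 bp
Sorted largest to smallest: 64, 41, 31, 28, 24, 19 bp.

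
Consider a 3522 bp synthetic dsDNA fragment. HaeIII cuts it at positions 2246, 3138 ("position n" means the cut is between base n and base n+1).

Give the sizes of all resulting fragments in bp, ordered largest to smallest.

2246, 892, 384 bp

Linear molecule, 2 cuts → 3 fragments:
  2246 − 0 = 2246 bp
  3138 − 2246 = 892 bp
  3522 − 3138 = 384 bp
Sorted largest to smallest: 2246, 892, 384 bp.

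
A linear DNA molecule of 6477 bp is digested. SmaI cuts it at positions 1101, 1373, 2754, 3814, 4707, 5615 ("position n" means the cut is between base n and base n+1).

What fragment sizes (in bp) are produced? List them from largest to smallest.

1381, 1101, 1060, 908, 893, 862, 272 bp

Linear molecule, 6 cuts → 7 fragments:
  1101 − 0 = 1101 bp
  1373 − 1101 = 272 bp
  2754 − 1373 = 1381 bp
  3814 − 2754 = 1060 bp
  4707 − 3814 = 893 bp
  5615 − 4707 = 908 bp
  6477 − 5615 = 862 bp
Sorted largest to smallest: 1381, 1101, 1060, 908, 893, 862, 272 bp.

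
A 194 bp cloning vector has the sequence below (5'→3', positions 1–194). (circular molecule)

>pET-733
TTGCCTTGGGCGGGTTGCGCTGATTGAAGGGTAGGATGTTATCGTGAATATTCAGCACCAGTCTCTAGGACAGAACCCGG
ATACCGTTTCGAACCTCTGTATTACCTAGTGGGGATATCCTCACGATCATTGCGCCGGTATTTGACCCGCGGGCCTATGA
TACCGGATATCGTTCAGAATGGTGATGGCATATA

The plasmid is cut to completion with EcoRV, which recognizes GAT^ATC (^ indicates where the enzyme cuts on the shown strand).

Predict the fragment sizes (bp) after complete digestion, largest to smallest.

EcoRV sites (GATATC) start at positions 114, 166.
EcoRV cuts after base 3 of each site, so after positions 116, 168.
Circular molecule, 2 cuts → 2 fragments:
  117–168 → 52 bp
  169–194 then 1–116 → 26 + 116 = 142 bp
Sorted largest to smallest: 142, 52 bp.

142, 52 bp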